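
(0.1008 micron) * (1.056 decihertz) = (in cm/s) 1.064e-06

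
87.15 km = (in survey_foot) 2.859e+05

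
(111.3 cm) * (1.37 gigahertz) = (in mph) 3.411e+09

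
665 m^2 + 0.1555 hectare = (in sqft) 2.39e+04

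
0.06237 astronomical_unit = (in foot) 3.061e+10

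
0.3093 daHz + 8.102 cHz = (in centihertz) 317.4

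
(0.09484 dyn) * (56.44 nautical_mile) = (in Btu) 9.396e-05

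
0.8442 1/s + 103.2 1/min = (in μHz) 2.564e+06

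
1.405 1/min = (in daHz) 0.002342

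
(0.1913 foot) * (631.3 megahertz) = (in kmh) 1.325e+08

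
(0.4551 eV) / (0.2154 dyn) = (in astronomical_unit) 2.263e-25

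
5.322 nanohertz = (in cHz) 5.322e-07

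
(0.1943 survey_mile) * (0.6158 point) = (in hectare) 6.793e-06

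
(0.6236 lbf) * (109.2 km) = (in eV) 1.891e+24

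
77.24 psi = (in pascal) 5.326e+05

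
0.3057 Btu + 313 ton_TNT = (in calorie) 3.13e+11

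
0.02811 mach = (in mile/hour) 21.41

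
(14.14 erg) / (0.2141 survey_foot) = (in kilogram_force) 2.21e-06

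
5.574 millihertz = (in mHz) 5.574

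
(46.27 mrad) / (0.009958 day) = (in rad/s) 5.378e-05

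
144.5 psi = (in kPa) 996.3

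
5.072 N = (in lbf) 1.14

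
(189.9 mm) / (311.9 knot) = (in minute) 1.973e-05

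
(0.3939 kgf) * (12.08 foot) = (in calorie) 3.399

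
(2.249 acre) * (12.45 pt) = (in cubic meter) 39.97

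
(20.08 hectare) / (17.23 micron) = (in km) 1.165e+07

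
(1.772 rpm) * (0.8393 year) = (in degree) 2.814e+08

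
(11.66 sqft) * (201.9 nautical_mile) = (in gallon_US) 1.07e+08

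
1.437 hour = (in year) 0.000164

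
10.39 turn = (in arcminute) 2.244e+05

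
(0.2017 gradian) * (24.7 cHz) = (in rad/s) 0.0007826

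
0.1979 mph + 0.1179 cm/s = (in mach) 0.0002633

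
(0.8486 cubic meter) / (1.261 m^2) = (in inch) 26.49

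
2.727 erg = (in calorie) 6.518e-08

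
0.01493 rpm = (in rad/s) 0.001563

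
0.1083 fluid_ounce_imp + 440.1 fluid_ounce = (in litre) 13.02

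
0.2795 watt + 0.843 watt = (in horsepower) 0.001505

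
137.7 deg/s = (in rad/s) 2.403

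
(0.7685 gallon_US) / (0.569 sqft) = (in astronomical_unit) 3.679e-13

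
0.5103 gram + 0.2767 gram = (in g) 0.787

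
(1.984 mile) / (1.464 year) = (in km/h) 0.000249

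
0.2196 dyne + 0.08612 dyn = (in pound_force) 6.873e-07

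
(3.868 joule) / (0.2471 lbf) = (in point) 9975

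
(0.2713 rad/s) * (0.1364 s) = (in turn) 0.00589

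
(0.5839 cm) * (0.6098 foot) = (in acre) 2.682e-07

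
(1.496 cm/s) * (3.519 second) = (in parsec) 1.706e-18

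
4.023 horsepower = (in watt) 3000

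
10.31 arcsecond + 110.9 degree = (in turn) 0.3081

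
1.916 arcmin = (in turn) 8.87e-05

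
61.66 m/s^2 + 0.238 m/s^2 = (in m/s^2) 61.9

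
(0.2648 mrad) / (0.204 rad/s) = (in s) 0.001298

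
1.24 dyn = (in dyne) 1.24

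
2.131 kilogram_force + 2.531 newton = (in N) 23.43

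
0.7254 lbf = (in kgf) 0.329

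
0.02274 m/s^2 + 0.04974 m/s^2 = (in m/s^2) 0.07248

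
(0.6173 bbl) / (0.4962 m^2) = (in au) 1.322e-12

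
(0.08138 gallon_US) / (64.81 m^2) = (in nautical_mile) 2.567e-09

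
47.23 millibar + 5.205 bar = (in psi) 76.18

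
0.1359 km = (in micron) 1.359e+08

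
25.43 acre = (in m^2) 1.029e+05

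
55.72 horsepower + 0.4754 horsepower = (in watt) 4.19e+04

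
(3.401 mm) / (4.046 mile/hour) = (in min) 3.134e-05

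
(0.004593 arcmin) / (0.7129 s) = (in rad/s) 1.874e-06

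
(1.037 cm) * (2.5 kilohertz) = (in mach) 0.07614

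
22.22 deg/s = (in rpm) 3.703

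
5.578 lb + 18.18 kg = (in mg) 2.071e+07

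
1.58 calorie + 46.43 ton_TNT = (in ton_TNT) 46.43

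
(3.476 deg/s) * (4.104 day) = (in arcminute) 7.395e+07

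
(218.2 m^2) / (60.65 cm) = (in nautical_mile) 0.1943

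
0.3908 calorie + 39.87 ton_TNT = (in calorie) 3.987e+10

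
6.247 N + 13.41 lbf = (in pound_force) 14.81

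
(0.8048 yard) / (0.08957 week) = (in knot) 2.641e-05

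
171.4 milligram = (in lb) 0.0003779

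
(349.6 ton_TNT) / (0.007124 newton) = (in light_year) 0.0217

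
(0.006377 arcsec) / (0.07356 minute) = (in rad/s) 7.005e-09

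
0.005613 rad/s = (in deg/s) 0.3216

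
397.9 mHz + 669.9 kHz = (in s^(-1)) 6.699e+05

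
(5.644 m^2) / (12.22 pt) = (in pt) 3.711e+06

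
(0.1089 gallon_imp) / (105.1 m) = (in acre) 1.164e-09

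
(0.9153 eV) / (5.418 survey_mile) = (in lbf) 3.781e-24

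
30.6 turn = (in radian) 192.3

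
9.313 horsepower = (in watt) 6945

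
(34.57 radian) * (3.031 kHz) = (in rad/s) 1.048e+05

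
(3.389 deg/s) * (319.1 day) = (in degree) 9.344e+07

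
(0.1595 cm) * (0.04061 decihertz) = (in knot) 1.259e-05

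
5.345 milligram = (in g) 0.005345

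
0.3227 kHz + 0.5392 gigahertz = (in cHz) 5.392e+10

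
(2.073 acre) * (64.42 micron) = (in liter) 540.4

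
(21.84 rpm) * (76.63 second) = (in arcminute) 6.025e+05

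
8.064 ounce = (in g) 228.6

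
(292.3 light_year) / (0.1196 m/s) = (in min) 3.854e+17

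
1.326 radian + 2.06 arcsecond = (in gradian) 84.42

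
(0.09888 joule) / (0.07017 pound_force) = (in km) 0.0003168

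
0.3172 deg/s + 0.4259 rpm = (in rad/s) 0.05014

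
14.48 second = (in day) 0.0001676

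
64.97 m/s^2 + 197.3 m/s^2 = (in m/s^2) 262.3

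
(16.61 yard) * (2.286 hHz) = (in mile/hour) 7767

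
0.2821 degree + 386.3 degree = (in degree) 386.6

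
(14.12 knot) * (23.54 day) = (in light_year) 1.562e-09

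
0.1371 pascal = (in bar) 1.371e-06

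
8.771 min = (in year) 1.669e-05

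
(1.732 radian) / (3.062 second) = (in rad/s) 0.5656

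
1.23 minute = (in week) 0.000122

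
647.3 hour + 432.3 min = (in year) 0.07472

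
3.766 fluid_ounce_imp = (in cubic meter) 0.000107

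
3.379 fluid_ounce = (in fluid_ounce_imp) 3.517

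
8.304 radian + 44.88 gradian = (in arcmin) 3.097e+04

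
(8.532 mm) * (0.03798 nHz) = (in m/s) 3.24e-13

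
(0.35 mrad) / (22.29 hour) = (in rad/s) 4.362e-09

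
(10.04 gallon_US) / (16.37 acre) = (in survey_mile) 3.565e-10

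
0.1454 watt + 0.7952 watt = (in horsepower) 0.001261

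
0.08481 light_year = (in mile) 4.986e+11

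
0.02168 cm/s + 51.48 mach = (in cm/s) 1.753e+06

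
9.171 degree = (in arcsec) 3.302e+04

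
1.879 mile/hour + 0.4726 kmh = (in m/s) 0.9713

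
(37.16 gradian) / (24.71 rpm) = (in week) 3.73e-07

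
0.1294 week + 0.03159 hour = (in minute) 1306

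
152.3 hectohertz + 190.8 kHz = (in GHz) 0.000206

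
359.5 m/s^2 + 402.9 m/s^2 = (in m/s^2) 762.4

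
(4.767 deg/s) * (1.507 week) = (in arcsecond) 1.564e+10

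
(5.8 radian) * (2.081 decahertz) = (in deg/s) 6915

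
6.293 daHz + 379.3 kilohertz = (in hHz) 3794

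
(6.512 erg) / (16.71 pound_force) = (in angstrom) 87.61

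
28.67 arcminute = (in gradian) 0.5309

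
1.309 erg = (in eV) 8.17e+11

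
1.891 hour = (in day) 0.07879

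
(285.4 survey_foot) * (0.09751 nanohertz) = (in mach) 2.491e-11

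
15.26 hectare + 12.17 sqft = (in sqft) 1.643e+06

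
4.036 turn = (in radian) 25.36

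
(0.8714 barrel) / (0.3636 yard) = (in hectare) 4.167e-05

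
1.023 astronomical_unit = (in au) 1.023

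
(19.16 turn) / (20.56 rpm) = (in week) 9.245e-05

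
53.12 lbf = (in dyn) 2.363e+07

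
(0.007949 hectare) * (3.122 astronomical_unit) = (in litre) 3.713e+16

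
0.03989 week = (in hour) 6.702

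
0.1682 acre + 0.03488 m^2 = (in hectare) 0.06807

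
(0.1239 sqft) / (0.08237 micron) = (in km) 139.7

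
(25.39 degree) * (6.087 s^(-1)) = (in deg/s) 154.5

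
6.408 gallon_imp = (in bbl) 0.1832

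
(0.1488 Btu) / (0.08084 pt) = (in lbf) 1.238e+06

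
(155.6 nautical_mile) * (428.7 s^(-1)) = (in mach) 3.628e+05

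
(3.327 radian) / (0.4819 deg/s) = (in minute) 6.593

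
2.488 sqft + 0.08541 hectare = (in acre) 0.2111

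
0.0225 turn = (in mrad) 141.4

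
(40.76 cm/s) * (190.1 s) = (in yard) 84.74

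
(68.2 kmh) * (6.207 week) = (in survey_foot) 2.333e+08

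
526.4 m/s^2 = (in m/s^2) 526.4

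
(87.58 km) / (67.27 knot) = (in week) 0.004184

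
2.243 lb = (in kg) 1.017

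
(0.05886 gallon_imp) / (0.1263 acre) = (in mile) 3.253e-10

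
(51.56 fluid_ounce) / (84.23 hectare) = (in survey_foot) 5.939e-09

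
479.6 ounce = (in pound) 29.98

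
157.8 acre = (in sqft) 6.874e+06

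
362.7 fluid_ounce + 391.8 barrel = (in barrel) 391.9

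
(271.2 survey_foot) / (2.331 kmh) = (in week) 0.0002111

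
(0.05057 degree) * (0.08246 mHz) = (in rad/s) 7.278e-08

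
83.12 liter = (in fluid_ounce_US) 2811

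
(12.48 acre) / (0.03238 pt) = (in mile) 2.747e+06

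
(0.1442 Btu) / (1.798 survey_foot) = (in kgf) 28.31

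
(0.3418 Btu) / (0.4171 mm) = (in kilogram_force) 8.816e+04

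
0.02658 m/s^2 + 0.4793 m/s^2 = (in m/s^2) 0.5059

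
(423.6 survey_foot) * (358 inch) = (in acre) 0.2901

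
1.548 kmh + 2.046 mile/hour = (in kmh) 4.841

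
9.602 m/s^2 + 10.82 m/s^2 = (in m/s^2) 20.42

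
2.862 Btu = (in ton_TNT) 7.217e-07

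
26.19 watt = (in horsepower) 0.03512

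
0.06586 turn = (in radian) 0.4138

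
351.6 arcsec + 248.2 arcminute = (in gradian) 4.705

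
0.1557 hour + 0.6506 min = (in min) 9.993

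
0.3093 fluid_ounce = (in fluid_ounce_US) 0.3093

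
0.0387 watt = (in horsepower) 5.19e-05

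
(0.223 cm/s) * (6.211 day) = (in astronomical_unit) 7.999e-09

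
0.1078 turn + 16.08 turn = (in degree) 5828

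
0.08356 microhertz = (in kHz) 8.356e-11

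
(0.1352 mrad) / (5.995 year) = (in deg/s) 4.097e-11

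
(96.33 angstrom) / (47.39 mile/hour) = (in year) 1.442e-17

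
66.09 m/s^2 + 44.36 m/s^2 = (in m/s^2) 110.5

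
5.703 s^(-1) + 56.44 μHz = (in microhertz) 5.703e+06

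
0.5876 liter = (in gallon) 0.1552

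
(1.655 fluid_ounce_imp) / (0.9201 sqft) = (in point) 1.559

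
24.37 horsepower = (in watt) 1.817e+04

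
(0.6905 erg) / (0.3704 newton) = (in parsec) 6.041e-24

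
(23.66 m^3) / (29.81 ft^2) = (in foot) 28.03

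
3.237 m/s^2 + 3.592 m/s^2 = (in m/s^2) 6.829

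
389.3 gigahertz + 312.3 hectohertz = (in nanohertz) 3.893e+20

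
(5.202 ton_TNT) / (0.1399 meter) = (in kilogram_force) 1.586e+10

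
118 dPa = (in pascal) 11.8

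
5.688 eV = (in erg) 9.113e-12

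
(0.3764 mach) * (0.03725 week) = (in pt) 8.185e+09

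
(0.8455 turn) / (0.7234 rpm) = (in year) 2.224e-06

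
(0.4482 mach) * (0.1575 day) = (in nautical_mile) 1121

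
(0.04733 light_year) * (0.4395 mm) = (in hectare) 1.968e+07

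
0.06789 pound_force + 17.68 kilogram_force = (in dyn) 1.737e+07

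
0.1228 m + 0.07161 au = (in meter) 1.071e+10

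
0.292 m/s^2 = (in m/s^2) 0.292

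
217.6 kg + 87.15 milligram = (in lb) 479.7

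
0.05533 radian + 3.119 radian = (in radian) 3.174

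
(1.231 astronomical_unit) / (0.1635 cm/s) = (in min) 1.877e+12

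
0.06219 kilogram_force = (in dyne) 6.099e+04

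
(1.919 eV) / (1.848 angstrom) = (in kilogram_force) 1.697e-10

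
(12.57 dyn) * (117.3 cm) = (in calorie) 3.524e-05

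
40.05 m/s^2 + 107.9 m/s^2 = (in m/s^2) 147.9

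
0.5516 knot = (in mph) 0.6348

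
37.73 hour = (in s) 1.358e+05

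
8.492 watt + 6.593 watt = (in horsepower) 0.02023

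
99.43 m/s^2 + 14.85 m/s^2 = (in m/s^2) 114.3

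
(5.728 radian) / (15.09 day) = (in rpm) 4.195e-05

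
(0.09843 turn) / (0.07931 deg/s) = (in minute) 7.446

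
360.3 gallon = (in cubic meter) 1.364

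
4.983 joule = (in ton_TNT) 1.191e-09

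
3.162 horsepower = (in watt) 2358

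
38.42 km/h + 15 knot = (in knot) 35.75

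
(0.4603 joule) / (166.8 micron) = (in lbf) 620.4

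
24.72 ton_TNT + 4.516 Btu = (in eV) 6.455e+29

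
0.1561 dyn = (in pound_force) 3.509e-07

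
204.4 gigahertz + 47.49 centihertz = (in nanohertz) 2.044e+20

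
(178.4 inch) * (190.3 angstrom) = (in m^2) 8.623e-08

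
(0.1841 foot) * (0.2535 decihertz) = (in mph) 0.003182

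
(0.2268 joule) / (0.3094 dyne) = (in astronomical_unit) 4.9e-07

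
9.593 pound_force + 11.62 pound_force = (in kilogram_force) 9.622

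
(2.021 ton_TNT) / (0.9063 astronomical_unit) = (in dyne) 6237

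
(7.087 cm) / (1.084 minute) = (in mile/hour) 0.002437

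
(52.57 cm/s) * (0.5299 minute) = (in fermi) 1.671e+16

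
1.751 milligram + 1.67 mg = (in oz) 0.0001207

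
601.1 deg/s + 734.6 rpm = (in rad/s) 87.42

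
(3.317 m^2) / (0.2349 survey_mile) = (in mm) 8.774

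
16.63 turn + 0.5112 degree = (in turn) 16.63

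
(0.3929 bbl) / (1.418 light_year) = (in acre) 1.151e-21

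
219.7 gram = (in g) 219.7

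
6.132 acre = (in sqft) 2.671e+05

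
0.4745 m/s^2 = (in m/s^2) 0.4745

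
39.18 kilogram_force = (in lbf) 86.38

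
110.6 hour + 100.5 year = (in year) 100.5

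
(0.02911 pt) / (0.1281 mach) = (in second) 2.354e-07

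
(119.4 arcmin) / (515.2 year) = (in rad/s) 2.138e-12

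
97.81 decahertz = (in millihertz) 9.781e+05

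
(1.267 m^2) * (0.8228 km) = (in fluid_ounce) 3.525e+07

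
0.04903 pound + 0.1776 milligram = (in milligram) 2.224e+04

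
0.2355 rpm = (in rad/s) 0.02466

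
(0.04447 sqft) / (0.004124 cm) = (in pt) 2.84e+05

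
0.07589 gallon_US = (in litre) 0.2873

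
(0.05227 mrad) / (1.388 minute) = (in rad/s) 6.276e-07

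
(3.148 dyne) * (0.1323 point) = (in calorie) 3.512e-10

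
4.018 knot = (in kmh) 7.441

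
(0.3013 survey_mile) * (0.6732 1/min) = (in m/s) 5.441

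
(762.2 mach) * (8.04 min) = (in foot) 4.108e+08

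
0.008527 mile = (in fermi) 1.372e+16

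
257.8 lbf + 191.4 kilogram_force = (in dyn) 3.024e+08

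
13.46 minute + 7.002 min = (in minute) 20.46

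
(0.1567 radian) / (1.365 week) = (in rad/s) 1.898e-07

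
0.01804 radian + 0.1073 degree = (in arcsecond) 4107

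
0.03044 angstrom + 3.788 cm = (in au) 2.532e-13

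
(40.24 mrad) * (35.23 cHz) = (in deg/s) 0.8123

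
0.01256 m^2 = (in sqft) 0.1352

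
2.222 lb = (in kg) 1.008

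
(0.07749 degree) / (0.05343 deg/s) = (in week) 2.398e-06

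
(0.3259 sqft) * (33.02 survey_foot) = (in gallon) 80.5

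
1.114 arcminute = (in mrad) 0.324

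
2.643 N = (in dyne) 2.643e+05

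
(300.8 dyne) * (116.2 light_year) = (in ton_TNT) 7.903e+05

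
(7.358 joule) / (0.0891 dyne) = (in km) 8258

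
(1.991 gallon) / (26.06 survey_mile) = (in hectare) 1.797e-11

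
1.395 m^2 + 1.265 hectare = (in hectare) 1.265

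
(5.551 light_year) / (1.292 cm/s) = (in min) 6.775e+16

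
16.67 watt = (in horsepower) 0.02235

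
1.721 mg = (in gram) 0.001721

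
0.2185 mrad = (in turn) 3.478e-05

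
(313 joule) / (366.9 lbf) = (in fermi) 1.918e+14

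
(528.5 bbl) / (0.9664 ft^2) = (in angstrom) 9.359e+12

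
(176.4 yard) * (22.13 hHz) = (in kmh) 1.285e+06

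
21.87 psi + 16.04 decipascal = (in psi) 21.87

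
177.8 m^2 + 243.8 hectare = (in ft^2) 2.624e+07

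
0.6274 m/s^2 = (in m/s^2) 0.6274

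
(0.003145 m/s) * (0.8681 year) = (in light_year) 9.101e-12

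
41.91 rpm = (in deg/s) 251.5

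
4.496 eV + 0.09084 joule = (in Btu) 8.61e-05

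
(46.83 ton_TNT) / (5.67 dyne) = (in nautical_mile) 1.866e+12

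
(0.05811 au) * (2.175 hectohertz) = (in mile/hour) 4.23e+12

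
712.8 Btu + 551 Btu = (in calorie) 3.187e+05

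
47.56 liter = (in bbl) 0.2991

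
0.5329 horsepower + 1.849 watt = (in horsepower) 0.5354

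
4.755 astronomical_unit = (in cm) 7.113e+13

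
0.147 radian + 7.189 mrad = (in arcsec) 3.18e+04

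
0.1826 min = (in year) 3.474e-07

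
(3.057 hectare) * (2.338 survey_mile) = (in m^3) 1.15e+08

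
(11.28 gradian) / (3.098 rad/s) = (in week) 9.457e-08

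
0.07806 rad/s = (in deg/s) 4.473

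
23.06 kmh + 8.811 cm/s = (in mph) 14.53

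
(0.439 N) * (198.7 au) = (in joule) 1.305e+13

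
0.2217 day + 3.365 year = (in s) 1.061e+08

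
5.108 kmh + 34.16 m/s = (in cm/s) 3558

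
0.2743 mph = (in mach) 0.0003601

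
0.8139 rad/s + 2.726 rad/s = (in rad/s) 3.54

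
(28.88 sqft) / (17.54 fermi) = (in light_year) 0.01617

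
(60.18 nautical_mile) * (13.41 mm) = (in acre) 0.3693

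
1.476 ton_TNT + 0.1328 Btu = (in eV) 3.854e+28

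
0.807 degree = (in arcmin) 48.42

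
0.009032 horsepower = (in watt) 6.735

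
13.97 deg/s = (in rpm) 2.328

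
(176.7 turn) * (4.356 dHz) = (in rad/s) 483.6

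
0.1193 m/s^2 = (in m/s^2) 0.1193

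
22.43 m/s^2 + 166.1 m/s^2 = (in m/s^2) 188.5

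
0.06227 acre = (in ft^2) 2712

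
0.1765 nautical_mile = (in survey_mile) 0.2031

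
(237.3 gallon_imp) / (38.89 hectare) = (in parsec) 8.99e-23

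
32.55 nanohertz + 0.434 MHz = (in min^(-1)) 2.604e+07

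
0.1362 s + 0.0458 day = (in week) 0.006543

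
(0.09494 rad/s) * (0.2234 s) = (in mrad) 21.21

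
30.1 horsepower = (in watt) 2.245e+04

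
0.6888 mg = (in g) 0.0006888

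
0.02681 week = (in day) 0.1877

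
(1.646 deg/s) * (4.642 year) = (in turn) 6.693e+05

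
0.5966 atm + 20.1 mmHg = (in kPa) 63.13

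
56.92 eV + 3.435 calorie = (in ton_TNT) 3.435e-09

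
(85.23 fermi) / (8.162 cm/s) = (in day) 1.209e-17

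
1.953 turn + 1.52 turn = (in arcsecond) 4.501e+06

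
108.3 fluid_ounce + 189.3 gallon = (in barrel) 4.527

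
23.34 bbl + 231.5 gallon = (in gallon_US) 1212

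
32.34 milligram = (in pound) 7.13e-05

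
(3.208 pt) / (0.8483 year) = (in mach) 1.242e-13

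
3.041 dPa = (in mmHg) 0.002281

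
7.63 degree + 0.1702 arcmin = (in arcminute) 458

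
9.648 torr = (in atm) 0.01269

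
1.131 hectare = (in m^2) 1.131e+04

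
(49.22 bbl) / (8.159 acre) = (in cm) 0.0237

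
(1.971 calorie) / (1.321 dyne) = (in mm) 6.243e+08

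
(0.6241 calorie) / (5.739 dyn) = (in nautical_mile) 24.57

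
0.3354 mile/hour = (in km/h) 0.5398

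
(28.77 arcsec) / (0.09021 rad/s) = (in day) 1.79e-08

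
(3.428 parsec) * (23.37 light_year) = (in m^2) 2.339e+34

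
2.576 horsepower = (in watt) 1921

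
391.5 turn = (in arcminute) 8.456e+06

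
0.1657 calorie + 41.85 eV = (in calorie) 0.1657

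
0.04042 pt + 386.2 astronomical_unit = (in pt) 1.638e+17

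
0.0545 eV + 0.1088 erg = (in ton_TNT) 2.6e-18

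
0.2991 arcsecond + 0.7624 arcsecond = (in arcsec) 1.062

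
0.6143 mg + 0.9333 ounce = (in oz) 0.9333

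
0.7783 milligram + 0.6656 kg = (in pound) 1.467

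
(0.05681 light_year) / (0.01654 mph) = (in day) 8.413e+11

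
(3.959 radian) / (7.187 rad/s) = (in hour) 0.000153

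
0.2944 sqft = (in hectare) 2.735e-06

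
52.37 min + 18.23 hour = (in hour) 19.1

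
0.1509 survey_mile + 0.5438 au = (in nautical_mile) 4.393e+07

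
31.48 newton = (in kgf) 3.21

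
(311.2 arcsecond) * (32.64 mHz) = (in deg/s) 0.002822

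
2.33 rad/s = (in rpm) 22.25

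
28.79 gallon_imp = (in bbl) 0.8232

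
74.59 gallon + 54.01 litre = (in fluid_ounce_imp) 1.184e+04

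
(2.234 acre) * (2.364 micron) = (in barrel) 0.1344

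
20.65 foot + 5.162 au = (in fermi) 7.722e+26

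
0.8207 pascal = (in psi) 0.000119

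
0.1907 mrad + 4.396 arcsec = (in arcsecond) 43.73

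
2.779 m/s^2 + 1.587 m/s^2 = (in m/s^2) 4.366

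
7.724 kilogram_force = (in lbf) 17.03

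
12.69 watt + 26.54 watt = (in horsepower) 0.05261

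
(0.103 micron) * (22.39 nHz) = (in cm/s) 2.306e-13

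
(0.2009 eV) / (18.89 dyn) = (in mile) 1.059e-19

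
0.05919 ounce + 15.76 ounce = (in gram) 448.5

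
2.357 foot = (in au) 4.802e-12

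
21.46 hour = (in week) 0.1277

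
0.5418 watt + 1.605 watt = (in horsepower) 0.002879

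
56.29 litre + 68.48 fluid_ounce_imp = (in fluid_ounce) 1969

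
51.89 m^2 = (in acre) 0.01282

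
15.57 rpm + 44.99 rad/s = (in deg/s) 2671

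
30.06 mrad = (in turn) 0.004784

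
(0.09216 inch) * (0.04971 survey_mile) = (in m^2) 0.1873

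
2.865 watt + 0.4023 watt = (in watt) 3.267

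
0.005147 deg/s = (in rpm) 0.0008578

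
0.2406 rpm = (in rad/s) 0.0252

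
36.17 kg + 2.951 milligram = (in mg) 3.617e+07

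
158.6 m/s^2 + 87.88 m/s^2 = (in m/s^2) 246.5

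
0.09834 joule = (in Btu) 9.321e-05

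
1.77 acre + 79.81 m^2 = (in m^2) 7243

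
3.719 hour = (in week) 0.02214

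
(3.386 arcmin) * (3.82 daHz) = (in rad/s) 0.03762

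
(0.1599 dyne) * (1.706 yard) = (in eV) 1.557e+13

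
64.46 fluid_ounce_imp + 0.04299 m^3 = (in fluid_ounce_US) 1516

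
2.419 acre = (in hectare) 0.9789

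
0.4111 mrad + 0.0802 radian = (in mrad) 80.61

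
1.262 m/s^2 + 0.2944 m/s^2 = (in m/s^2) 1.556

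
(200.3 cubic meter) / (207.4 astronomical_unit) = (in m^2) 6.456e-12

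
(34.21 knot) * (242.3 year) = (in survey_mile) 8.356e+07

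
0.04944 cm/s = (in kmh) 0.00178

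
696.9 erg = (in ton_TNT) 1.666e-14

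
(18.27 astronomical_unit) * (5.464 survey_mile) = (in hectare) 2.403e+12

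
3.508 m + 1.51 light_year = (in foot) 4.687e+16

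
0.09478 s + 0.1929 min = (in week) 1.929e-05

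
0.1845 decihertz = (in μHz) 1.845e+04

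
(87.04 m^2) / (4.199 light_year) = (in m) 2.191e-15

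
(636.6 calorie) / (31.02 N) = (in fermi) 8.587e+16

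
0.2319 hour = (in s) 834.8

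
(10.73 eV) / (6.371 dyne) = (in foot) 8.853e-14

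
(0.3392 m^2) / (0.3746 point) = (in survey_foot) 8421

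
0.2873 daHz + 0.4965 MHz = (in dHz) 4.965e+06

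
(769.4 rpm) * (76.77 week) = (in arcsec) 7.716e+14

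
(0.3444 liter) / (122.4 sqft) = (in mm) 0.03029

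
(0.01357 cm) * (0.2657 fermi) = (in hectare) 3.606e-24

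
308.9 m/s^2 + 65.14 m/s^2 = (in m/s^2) 374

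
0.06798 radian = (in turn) 0.01082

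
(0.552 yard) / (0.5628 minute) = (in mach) 4.39e-05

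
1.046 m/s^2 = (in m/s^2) 1.046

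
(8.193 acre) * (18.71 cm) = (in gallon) 1.639e+06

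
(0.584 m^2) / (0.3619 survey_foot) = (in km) 0.005294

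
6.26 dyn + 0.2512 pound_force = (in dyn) 1.117e+05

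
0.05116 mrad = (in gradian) 0.003257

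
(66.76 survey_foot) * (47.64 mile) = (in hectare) 156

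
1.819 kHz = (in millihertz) 1.819e+06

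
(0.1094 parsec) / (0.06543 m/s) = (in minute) 8.599e+14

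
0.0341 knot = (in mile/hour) 0.03924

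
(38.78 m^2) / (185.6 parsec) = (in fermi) 0.006771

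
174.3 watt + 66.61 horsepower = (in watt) 4.985e+04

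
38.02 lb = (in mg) 1.725e+07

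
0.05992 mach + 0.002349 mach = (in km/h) 76.33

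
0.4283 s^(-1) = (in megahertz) 4.283e-07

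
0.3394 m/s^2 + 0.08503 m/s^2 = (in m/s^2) 0.4244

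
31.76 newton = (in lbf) 7.14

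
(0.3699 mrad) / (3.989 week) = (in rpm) 1.464e-09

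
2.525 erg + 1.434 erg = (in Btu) 3.752e-10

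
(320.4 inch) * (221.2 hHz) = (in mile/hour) 4.027e+05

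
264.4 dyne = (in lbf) 0.0005944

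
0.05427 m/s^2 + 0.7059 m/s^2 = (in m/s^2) 0.7602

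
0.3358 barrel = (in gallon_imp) 11.74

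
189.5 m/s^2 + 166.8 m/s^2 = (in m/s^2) 356.3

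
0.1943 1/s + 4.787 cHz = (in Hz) 0.2422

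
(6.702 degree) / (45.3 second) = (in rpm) 0.02466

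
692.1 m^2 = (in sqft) 7450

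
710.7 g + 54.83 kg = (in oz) 1959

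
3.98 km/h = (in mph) 2.473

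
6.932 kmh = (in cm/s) 192.6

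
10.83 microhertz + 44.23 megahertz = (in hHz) 4.423e+05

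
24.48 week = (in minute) 2.468e+05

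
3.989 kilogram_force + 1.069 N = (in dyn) 4.019e+06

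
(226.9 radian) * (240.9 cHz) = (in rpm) 5220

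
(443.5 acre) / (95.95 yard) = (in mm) 2.046e+07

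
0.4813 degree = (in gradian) 0.5348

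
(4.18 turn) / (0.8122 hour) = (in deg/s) 0.5147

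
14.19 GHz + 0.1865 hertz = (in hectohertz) 1.419e+08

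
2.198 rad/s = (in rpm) 20.99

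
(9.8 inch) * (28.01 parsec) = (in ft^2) 2.316e+18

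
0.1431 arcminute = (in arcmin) 0.1431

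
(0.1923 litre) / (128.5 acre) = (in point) 1.048e-06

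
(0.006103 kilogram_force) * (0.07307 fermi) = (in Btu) 4.145e-21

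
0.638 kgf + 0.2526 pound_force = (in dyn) 7.38e+05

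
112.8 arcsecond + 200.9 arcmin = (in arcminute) 202.8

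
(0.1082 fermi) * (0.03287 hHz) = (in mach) 1.045e-18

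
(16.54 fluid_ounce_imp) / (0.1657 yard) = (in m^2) 0.003102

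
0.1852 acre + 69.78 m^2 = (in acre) 0.2024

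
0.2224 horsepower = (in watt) 165.8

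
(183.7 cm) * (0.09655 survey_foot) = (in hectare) 5.406e-06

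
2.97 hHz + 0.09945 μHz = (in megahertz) 0.000297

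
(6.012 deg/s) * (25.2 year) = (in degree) 4.778e+09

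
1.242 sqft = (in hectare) 1.154e-05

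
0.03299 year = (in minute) 1.734e+04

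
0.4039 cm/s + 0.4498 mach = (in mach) 0.4498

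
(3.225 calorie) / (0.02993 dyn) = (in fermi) 4.508e+22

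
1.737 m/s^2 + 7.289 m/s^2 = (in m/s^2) 9.026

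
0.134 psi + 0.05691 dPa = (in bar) 0.009239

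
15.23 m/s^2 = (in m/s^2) 15.23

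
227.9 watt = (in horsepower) 0.3056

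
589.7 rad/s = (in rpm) 5631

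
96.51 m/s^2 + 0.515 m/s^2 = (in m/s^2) 97.03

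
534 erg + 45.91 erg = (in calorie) 1.386e-05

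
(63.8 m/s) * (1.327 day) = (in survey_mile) 4545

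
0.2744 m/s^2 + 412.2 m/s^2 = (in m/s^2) 412.5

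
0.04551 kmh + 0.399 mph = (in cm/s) 19.1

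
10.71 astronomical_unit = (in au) 10.71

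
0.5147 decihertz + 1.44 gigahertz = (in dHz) 1.44e+10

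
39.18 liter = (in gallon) 10.35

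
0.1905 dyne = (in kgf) 1.943e-07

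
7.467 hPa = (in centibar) 0.7467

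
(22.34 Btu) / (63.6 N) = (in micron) 3.706e+08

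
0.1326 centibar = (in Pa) 132.6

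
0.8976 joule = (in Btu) 0.0008508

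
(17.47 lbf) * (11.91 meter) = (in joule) 925.5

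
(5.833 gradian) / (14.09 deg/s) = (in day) 4.312e-06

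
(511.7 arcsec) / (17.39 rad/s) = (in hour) 3.963e-08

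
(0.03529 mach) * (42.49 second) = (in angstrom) 5.106e+12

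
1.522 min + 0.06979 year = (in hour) 611.4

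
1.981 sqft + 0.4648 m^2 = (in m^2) 0.6488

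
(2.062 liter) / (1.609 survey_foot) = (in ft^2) 0.04526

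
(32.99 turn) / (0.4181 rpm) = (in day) 0.05479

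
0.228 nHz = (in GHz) 2.28e-19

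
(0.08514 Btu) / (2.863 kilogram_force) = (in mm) 3199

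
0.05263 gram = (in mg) 52.63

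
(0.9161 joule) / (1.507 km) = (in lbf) 0.0001367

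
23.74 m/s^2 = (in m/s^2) 23.74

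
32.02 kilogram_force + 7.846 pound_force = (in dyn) 3.489e+07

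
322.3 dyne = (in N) 0.003223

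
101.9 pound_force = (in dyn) 4.533e+07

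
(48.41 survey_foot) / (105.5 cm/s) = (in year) 4.435e-07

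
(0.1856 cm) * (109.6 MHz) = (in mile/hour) 4.55e+05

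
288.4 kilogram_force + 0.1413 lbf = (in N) 2829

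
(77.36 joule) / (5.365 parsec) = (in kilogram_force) 4.765e-17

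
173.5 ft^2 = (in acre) 0.003983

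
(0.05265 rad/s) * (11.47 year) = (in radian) 1.904e+07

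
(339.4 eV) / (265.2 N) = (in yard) 2.242e-19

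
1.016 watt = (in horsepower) 0.001362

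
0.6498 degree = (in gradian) 0.722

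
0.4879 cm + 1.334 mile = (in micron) 2.147e+09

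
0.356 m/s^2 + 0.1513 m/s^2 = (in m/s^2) 0.5073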